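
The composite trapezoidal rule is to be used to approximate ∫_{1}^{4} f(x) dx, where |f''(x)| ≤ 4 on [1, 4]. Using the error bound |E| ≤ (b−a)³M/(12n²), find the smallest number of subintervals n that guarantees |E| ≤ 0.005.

Need 108/(12n²) ≤ 0.005.
n² ≥ 108/(12·0.005) = 1800 ⇒ n ≥ 42.4264, so the smallest n is 43.

43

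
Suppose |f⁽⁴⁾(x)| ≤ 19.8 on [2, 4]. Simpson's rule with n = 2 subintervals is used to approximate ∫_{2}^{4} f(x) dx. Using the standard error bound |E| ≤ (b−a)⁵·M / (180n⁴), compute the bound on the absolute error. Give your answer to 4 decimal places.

0.2200

|E| ≤ (2)⁵·19.8 / (180·2⁴) = 633.6/2880 = 0.2200.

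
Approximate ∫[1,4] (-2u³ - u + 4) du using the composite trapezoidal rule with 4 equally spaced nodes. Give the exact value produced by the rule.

h = (4 − 1)/3 = 1.
Nodes u₀,…,u₃ = 1, 2, 3, 4.
f(u) = -2u³ - u + 4: f₀=1, f₁=-14, f₂=-53, f₃=-128.
(h/2)·[f₀ + 2f₁ + 2f₂ + f₃] = 0.5·(-261) = -130.5.

-130.5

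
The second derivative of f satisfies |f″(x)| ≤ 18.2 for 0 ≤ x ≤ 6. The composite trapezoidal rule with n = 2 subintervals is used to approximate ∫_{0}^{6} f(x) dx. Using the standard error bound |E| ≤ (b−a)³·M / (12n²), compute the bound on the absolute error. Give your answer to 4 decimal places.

81.9000

|E| ≤ (6)³·18.2 / (12·2²) = 3931.2/48 = 81.9000.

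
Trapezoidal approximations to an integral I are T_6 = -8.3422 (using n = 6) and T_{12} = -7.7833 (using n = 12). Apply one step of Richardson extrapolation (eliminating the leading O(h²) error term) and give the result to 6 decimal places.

-7.597000

R = (4·T_{12} − T_6) / 3 = (4·(-7.7833) − (-8.3422))/3 = (-22.7910)/3 = -7.597000.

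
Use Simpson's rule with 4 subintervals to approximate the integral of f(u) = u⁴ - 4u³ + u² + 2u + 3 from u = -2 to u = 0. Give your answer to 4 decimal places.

27.0833

h = (0 − (-2))/4 = 0.5.
Nodes u₀,…,u₄ = -2, -1.5, -1, -0.5, 0.
f(u) = u⁴ - 4u³ + u² + 2u + 3: f₀=51, f₁=20.8125, f₂=7, f₃=2.8125, f₄=3.
(h/3)·[f₀ + 4f₁ + 2f₂ + 4f₃ + f₄] = 0.166667·(162.5) = 27.0833.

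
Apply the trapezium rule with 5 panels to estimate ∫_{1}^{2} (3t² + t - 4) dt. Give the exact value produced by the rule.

h = (2 − 1)/5 = 0.2.
Nodes t₀,…,t₅ = 1, 1.2, 1.4, 1.6, 1.8, 2.
f(t) = 3t² + t - 4: f₀=0, f₁=1.52, f₂=3.28, f₃=5.28, f₄=7.52, f₅=10.
(h/2)·[f₀ + 2f₁ + 2f₂ + 2f₃ + 2f₄ + f₅] = 0.1·(45.2) = 4.52.

4.52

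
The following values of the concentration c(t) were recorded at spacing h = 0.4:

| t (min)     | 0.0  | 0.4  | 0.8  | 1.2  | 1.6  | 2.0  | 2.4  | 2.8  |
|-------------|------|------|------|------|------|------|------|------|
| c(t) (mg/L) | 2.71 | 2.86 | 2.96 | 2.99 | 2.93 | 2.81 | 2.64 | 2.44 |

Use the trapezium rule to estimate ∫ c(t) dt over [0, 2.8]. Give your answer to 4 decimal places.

7.9060

h = 0.4, n = 7.
(h/2)·[y₀ + 2y₁ + 2y₂ + 2y₃ + 2y₄ + 2y₅ + 2y₆ + y₇] = 0.2·(39.53) = 7.9060.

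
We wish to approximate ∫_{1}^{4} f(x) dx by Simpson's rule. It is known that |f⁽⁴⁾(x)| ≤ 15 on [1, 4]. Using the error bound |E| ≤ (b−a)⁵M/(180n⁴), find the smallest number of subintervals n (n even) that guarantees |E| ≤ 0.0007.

Need 3645/(180n⁴) ≤ 0.0007.
n⁴ ≥ 3645/(180·0.0007) = 28928.6 ⇒ n ≥ 13.0416, so the smallest even n is 14. (n must be even for Simpson's rule.)

14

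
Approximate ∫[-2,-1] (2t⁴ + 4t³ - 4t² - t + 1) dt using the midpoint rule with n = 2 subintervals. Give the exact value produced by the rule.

-9.5546875

h = (-1 − (-2))/2 = 0.5.
Midpoints m₁,…,m₂ = -1.75, -1.25.
f(m₁)=-12.1796875, f(m₂)=-6.9296875.
h·[f(m₁) + f(m₂)] = 0.5·(-19.109375) = -9.5546875.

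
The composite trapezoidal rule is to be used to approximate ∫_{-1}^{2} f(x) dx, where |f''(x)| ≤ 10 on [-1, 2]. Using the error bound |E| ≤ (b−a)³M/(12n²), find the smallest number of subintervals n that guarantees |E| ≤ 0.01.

Need 270/(12n²) ≤ 0.01.
n² ≥ 270/(12·0.01) = 2250 ⇒ n ≥ 47.4342, so the smallest n is 48.

48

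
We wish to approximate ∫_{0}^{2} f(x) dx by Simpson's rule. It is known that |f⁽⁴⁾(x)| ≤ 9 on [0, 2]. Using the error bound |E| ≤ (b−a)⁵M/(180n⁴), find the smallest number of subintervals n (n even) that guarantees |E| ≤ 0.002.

6

Need 288/(180n⁴) ≤ 0.002.
n⁴ ≥ 288/(180·0.002) = 800 ⇒ n ≥ 5.3183, so the smallest even n is 6. (n must be even for Simpson's rule.)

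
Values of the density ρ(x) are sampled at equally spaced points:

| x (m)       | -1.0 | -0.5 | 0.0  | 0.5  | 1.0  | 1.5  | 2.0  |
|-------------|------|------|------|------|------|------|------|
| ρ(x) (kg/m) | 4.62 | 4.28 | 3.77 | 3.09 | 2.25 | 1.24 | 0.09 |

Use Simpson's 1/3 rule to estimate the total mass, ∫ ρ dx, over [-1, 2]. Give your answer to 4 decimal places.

h = 0.5, n = 6.
(h/3)·[y₀ + 4y₁ + 2y₂ + 4y₃ + 2y₄ + 4y₅ + y₆] = 0.166667·(51.19) = 8.5317.

8.5317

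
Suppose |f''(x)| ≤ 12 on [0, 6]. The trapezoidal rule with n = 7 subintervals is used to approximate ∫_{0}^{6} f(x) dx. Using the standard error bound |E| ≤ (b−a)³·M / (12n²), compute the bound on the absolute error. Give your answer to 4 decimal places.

|E| ≤ (6)³·12 / (12·7²) = 2592/588 = 4.4082.

4.4082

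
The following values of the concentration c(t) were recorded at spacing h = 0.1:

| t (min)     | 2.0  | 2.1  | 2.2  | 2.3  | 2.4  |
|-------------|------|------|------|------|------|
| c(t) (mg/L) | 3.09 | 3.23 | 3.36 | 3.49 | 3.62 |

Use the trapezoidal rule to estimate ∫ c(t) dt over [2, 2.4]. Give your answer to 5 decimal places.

1.34350

h = 0.1, n = 4.
(h/2)·[y₀ + 2y₁ + 2y₂ + 2y₃ + y₄] = 0.05·(26.87) = 1.34350.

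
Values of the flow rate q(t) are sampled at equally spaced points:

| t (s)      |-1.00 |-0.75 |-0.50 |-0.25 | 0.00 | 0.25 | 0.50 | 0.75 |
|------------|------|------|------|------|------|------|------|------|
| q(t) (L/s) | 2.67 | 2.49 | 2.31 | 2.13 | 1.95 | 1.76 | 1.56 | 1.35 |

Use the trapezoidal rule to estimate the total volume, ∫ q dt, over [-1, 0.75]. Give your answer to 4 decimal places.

3.5525

h = 0.25, n = 7.
(h/2)·[y₀ + 2y₁ + 2y₂ + 2y₃ + 2y₄ + 2y₅ + 2y₆ + y₇] = 0.125·(28.42) = 3.5525.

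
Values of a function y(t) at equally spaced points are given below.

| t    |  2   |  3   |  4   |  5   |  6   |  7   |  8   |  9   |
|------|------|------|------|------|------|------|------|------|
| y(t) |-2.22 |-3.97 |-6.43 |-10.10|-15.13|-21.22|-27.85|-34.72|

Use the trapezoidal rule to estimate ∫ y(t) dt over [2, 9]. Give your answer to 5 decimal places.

-103.17000

h = 1, n = 7.
(h/2)·[y₀ + 2y₁ + 2y₂ + 2y₃ + 2y₄ + 2y₅ + 2y₆ + y₇] = 0.5·(-206.34) = -103.17000.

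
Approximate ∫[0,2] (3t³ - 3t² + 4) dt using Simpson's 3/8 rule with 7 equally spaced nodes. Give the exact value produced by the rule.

12

h = (2 − 0)/6 = 0.333333.
Nodes t₀,…,t₆ = 0, 0.333333, 0.666667, 1, 1.333333, 1.666667, 2.
f(t) = 3t³ - 3t² + 4: f₀=4, f₁=3.777778, f₂=3.555556, f₃=4, f₄=5.777778, f₅=9.555556, f₆=16.
(3h/8)·[f₀ + 3f₁ + 3f₂ + 2f₃ + 3f₄ + 3f₅ + f₆] = 0.125·(96) = 12.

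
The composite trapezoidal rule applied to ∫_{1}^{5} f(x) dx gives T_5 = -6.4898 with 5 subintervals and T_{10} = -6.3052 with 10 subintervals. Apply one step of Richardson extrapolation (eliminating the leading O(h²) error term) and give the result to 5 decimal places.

R = (4·T_{10} − T_5) / 3 = (4·(-6.3052) − (-6.4898))/3 = (-18.7310)/3 = -6.24367.

-6.24367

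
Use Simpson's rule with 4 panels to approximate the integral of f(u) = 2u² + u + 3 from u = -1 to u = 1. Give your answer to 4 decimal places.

h = (1 − (-1))/4 = 0.5.
Nodes u₀,…,u₄ = -1, -0.5, 0, 0.5, 1.
f(u) = 2u² + u + 3: f₀=4, f₁=3, f₂=3, f₃=4, f₄=6.
(h/3)·[f₀ + 4f₁ + 2f₂ + 4f₃ + f₄] = 0.166667·(44) = 7.3333.

7.3333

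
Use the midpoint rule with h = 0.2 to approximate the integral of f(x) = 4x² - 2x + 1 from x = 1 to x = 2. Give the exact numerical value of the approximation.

7.32

h = (2 − 1)/5 = 0.2.
Midpoints m₁,…,m₅ = 1.1, 1.3, 1.5, 1.7, 1.9.
f(m₁)=3.64, f(m₂)=5.16, f(m₃)=7, f(m₄)=9.16, f(m₅)=11.64.
h·[f(m₁) + f(m₂) + f(m₃) + f(m₄) + f(m₅)] = 0.2·(36.6) = 7.32.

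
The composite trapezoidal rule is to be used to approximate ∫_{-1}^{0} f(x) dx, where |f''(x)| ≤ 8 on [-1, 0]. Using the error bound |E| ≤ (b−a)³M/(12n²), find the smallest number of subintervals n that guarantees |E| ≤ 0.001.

Need 8/(12n²) ≤ 0.001.
n² ≥ 8/(12·0.001) = 666.667 ⇒ n ≥ 25.8199, so the smallest n is 26.

26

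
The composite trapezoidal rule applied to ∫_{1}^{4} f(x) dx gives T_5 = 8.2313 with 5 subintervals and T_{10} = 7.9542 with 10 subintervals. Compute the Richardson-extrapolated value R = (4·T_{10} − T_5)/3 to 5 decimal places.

R = (4·T_{10} − T_5) / 3 = (4·7.9542 − 8.2313)/3 = (23.5855)/3 = 7.86183.

7.86183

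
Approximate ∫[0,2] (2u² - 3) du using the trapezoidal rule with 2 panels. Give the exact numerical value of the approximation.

0

h = (2 − 0)/2 = 1.
Nodes u₀,…,u₂ = 0, 1, 2.
f(u) = 2u² - 3: f₀=-3, f₁=-1, f₂=5.
(h/2)·[f₀ + 2f₁ + f₂] = 0.5·(0) = 0.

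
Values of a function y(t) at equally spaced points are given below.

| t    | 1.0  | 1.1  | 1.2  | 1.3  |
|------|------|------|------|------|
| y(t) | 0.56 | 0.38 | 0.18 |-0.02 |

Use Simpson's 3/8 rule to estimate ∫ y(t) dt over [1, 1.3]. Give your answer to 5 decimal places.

h = 0.1, n = 3.
(3h/8)·[y₀ + 3y₁ + 3y₂ + y₃] = 0.0375·(2.22) = 0.08325.

0.08325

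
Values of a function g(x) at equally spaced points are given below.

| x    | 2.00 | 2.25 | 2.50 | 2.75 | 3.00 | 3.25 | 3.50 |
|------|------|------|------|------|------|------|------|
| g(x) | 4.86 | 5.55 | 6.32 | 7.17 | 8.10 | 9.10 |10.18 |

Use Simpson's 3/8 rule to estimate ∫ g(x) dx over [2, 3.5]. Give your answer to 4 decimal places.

10.9303

h = 0.25, n = 6.
(3h/8)·[y₀ + 3y₁ + 3y₂ + 2y₃ + 3y₄ + 3y₅ + y₆] = 0.09375·(116.59) = 10.9303.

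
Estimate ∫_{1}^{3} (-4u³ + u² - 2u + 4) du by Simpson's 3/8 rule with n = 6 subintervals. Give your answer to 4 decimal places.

-71.3333

h = (3 − 1)/6 = 0.333333.
Nodes u₀,…,u₆ = 1, 1.333333, 1.666667, 2, 2.333333, 2.666667, 3.
f(u) = -4u³ + u² - 2u + 4: f₀=-1, f₁=-6.370370, f₂=-15.074074, f₃=-28, f₄=-46.037037, f₅=-70.074074, f₆=-101.
(3h/8)·[f₀ + 3f₁ + 3f₂ + 2f₃ + 3f₄ + 3f₅ + f₆] = 0.125·(-570.666667) = -71.3333.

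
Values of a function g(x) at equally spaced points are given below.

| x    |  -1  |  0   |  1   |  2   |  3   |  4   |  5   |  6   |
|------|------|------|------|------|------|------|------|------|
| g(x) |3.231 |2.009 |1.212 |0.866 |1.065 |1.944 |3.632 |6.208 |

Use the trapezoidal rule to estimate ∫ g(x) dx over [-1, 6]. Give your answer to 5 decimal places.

15.44750

h = 1, n = 7.
(h/2)·[y₀ + 2y₁ + 2y₂ + 2y₃ + 2y₄ + 2y₅ + 2y₆ + y₇] = 0.5·(30.895) = 15.44750.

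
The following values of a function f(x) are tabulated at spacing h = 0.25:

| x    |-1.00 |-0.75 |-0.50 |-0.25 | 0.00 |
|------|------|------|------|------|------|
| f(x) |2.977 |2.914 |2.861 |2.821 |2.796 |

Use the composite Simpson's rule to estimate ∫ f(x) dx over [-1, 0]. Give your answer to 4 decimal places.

2.8696

h = 0.25, n = 4.
(h/3)·[y₀ + 4y₁ + 2y₂ + 4y₃ + y₄] = 0.083333·(34.435) = 2.8696.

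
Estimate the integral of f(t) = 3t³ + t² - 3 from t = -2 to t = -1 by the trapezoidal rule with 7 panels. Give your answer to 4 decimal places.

h = (-1 − (-2))/7 = 0.142857.
Nodes t₀,…,t₇ = -2, -1.857143, -1.714286, -1.571429, -1.428571, -1.285714, -1.142857, -1.
f(t) = 3t³ + t² - 3: f₀=-23, f₁=-18.766764, f₂=-15.174927, f₃=-12.172012, f₄=-9.705539, f₅=-7.723032, f₆=-6.172012, f₇=-5.
(h/2)·[f₀ + 2f₁ + 2f₂ + 2f₃ + 2f₄ + 2f₅ + 2f₆ + f₇] = 0.071429·(-167.428571) = -11.9592.

-11.9592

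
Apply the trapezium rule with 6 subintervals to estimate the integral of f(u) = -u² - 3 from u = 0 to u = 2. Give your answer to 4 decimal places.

-8.7037

h = (2 − 0)/6 = 0.333333.
Nodes u₀,…,u₆ = 0, 0.333333, 0.666667, 1, 1.333333, 1.666667, 2.
f(u) = -u² - 3: f₀=-3, f₁=-3.111111, f₂=-3.444444, f₃=-4, f₄=-4.777778, f₅=-5.777778, f₆=-7.
(h/2)·[f₀ + 2f₁ + 2f₂ + 2f₃ + 2f₄ + 2f₅ + f₆] = 0.166667·(-52.222222) = -8.7037.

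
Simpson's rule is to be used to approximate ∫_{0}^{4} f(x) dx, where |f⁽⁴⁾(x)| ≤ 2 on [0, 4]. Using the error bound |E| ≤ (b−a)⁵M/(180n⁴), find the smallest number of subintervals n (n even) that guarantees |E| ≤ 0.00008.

Need 2048/(180n⁴) ≤ 0.00008.
n⁴ ≥ 2048/(180·0.00008) = 142222 ⇒ n ≥ 19.4197, so the smallest even n is 20. (n must be even for Simpson's rule.)

20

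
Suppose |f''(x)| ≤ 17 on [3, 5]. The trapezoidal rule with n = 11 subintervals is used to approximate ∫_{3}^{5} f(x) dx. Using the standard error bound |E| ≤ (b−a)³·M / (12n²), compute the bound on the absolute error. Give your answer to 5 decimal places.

0.09366

|E| ≤ (2)³·17 / (12·11²) = 136/1452 = 0.09366.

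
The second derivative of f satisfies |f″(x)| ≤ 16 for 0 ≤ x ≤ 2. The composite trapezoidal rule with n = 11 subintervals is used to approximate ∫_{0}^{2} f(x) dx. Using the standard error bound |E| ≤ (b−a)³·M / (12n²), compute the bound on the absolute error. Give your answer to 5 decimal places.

0.08815

|E| ≤ (2)³·16 / (12·11²) = 128/1452 = 0.08815.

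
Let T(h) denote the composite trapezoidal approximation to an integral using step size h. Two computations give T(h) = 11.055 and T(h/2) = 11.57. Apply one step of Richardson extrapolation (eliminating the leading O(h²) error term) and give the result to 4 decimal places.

11.7417

R = (4·T(h/2) − T(h)) / 3 = (4·11.57 − 11.055)/3 = (35.225)/3 = 11.7417.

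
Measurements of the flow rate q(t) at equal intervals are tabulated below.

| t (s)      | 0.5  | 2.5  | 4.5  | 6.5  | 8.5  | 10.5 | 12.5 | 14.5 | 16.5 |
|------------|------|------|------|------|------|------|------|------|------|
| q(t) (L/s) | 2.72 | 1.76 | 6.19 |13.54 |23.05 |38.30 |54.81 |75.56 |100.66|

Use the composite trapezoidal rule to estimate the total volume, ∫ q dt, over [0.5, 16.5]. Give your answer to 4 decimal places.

529.8000

h = 2, n = 8.
(h/2)·[y₀ + 2y₁ + 2y₂ + 2y₃ + 2y₄ + 2y₅ + 2y₆ + 2y₇ + y₈] = 1·(529.80) = 529.8000.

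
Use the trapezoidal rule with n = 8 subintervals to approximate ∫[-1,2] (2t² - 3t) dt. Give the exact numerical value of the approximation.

h = (2 − (-1))/8 = 0.375.
Nodes t₀,…,t₈ = -1, -0.625, -0.25, 0.125, 0.5, 0.875, 1.25, 1.625, 2.
f(t) = 2t² - 3t: f₀=5, f₁=2.65625, f₂=0.875, f₃=-0.34375, f₄=-1, f₅=-1.09375, f₆=-0.625, f₇=0.40625, f₈=2.
(h/2)·[f₀ + 2f₁ + 2f₂ + 2f₃ + 2f₄ + 2f₅ + 2f₆ + 2f₇ + f₈] = 0.1875·(8.75) = 1.640625.

1.640625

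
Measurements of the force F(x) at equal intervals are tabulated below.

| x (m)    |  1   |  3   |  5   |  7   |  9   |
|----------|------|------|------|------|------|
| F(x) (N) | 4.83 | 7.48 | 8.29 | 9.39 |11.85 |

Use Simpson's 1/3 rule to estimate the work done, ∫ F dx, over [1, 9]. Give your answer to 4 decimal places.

67.1600

h = 2, n = 4.
(h/3)·[y₀ + 4y₁ + 2y₂ + 4y₃ + y₄] = 0.666667·(100.74) = 67.1600.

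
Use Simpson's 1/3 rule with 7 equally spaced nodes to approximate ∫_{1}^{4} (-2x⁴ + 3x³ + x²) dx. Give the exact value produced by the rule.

h = (4 − 1)/6 = 0.5.
Nodes x₀,…,x₆ = 1, 1.5, 2, 2.5, 3, 3.5, 4.
f(x) = -2x⁴ + 3x³ + x²: f₀=2, f₁=2.25, f₂=-4, f₃=-25, f₄=-72, f₅=-159.25, f₆=-304.
(h/3)·[f₀ + 4f₁ + 2f₂ + 4f₃ + 2f₄ + 4f₅ + f₆] = 0.166667·(-1182) = -197.

-197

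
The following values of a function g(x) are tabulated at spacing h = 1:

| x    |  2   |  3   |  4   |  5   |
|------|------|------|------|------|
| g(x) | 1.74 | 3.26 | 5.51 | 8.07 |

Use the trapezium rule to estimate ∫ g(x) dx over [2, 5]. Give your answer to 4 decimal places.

13.6750

h = 1, n = 3.
(h/2)·[y₀ + 2y₁ + 2y₂ + y₃] = 0.5·(27.35) = 13.6750.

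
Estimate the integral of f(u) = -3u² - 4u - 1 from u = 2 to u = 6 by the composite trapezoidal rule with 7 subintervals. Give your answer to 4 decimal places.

h = (6 − 2)/7 = 0.571429.
Nodes u₀,…,u₇ = 2, 2.571429, 3.142857, 3.714286, 4.285714, 4.857143, 5.428571, 6.
f(u) = -3u² - 4u - 1: f₀=-21, f₁=-31.122449, f₂=-43.204082, f₃=-57.244898, f₄=-73.244898, f₅=-91.204082, f₆=-111.122449, f₇=-133.
(h/2)·[f₀ + 2f₁ + 2f₂ + 2f₃ + 2f₄ + 2f₅ + 2f₆ + f₇] = 0.285714·(-968.285714) = -276.6531.

-276.6531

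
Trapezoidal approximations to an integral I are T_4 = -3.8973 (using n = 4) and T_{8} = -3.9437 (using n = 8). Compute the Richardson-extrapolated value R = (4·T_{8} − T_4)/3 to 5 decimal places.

R = (4·T_{8} − T_4) / 3 = (4·(-3.9437) − (-3.8973))/3 = (-11.8775)/3 = -3.95917.

-3.95917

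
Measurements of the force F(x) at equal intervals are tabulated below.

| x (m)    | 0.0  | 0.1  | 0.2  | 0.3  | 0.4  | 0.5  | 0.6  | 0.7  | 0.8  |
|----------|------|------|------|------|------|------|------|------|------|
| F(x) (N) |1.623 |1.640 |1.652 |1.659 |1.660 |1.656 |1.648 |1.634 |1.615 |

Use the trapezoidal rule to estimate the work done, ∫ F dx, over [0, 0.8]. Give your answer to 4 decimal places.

h = 0.1, n = 8.
(h/2)·[y₀ + 2y₁ + 2y₂ + 2y₃ + 2y₄ + 2y₅ + 2y₆ + 2y₇ + y₈] = 0.05·(26.336) = 1.3168.

1.3168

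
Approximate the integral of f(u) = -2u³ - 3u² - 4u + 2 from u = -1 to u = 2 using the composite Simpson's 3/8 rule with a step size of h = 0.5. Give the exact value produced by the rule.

h = (2 − (-1))/6 = 0.5.
Nodes u₀,…,u₆ = -1, -0.5, 0, 0.5, 1, 1.5, 2.
f(u) = -2u³ - 3u² - 4u + 2: f₀=5, f₁=3.5, f₂=2, f₃=-1, f₄=-7, f₅=-17.5, f₆=-34.
(3h/8)·[f₀ + 3f₁ + 3f₂ + 2f₃ + 3f₄ + 3f₅ + f₆] = 0.1875·(-88) = -16.5.

-16.5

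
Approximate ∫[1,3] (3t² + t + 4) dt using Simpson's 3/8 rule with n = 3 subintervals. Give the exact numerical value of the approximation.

38

h = (3 − 1)/3 = 0.666667.
Nodes t₀,…,t₃ = 1, 1.666667, 2.333333, 3.
f(t) = 3t² + t + 4: f₀=8, f₁=14, f₂=22.666667, f₃=34.
(3h/8)·[f₀ + 3f₁ + 3f₂ + f₃] = 0.25·(152) = 38.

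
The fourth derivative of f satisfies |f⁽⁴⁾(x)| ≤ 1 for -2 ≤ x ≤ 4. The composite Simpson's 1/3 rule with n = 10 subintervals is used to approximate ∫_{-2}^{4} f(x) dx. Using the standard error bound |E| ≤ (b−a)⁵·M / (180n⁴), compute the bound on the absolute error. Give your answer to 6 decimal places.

0.004320

|E| ≤ (6)⁵·1 / (180·10⁴) = 7776/1800000 = 0.004320.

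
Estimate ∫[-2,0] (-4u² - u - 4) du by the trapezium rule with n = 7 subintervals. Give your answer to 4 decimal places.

h = (0 − (-2))/7 = 0.285714.
Nodes u₀,…,u₇ = -2, -1.714286, -1.428571, -1.142857, -0.857143, -0.571429, -0.285714, 0.
f(u) = -4u² - u - 4: f₀=-18, f₁=-14.040816, f₂=-10.734694, f₃=-8.081633, f₄=-6.081633, f₅=-4.734694, f₆=-4.040816, f₇=-4.
(h/2)·[f₀ + 2f₁ + 2f₂ + 2f₃ + 2f₄ + 2f₅ + 2f₆ + f₇] = 0.142857·(-117.428571) = -16.7755.

-16.7755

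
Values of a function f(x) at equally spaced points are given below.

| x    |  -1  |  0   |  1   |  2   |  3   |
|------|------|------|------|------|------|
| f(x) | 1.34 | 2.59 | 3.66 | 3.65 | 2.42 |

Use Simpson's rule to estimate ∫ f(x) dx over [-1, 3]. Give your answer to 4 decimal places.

12.0133

h = 1, n = 4.
(h/3)·[y₀ + 4y₁ + 2y₂ + 4y₃ + y₄] = 0.333333·(36.04) = 12.0133.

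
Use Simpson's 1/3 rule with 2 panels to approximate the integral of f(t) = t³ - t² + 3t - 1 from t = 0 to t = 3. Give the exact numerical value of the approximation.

21.75

h = (3 − 0)/2 = 1.5.
Nodes t₀,…,t₂ = 0, 1.5, 3.
f(t) = t³ - t² + 3t - 1: f₀=-1, f₁=4.625, f₂=26.
(h/3)·[f₀ + 4f₁ + f₂] = 0.5·(43.5) = 21.75.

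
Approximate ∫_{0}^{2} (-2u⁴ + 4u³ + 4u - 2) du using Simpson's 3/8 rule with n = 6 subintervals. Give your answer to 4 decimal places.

h = (2 − 0)/6 = 0.333333.
Nodes u₀,…,u₆ = 0, 0.333333, 0.666667, 1, 1.333333, 1.666667, 2.
f(u) = -2u⁴ + 4u³ + 4u - 2: f₀=-2, f₁=-0.543210, f₂=1.456790, f₃=4, f₄=6.493827, f₅=7.753086, f₆=6.
(3h/8)·[f₀ + 3f₁ + 3f₂ + 2f₃ + 3f₄ + 3f₅ + f₆] = 0.125·(57.481481) = 7.1852.

7.1852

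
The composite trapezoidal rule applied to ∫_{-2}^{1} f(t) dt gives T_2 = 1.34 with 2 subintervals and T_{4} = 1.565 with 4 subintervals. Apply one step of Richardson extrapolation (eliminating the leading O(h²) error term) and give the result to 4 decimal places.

1.6400

R = (4·T_{4} − T_2) / 3 = (4·1.565 − 1.34)/3 = (4.920)/3 = 1.6400.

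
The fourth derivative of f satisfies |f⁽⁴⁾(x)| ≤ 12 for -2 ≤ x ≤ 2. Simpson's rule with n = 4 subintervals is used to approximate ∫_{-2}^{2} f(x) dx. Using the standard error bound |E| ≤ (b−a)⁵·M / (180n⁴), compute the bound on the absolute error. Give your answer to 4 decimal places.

0.2667

|E| ≤ (4)⁵·12 / (180·4⁴) = 12288/46080 = 0.2667.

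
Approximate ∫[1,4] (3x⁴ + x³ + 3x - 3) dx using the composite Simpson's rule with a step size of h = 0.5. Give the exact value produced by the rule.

691.125

h = (4 − 1)/6 = 0.5.
Nodes x₀,…,x₆ = 1, 1.5, 2, 2.5, 3, 3.5, 4.
f(x) = 3x⁴ + x³ + 3x - 3: f₀=4, f₁=20.0625, f₂=59, f₃=137.3125, f₄=276, f₅=500.5625, f₆=841.
(h/3)·[f₀ + 4f₁ + 2f₂ + 4f₃ + 2f₄ + 4f₅ + f₆] = 0.166667·(4146.75) = 691.125.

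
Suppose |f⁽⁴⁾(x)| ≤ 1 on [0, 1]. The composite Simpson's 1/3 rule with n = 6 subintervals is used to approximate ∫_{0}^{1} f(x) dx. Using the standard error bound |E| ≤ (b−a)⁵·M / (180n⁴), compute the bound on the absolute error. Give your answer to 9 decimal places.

0.000004287

|E| ≤ (1)⁵·1 / (180·6⁴) = 1/233280 = 0.000004287.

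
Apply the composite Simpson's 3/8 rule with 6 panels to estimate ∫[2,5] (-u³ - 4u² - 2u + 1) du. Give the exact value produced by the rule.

-326.25

h = (5 − 2)/6 = 0.5.
Nodes u₀,…,u₆ = 2, 2.5, 3, 3.5, 4, 4.5, 5.
f(u) = -u³ - 4u² - 2u + 1: f₀=-27, f₁=-44.625, f₂=-68, f₃=-97.875, f₄=-135, f₅=-180.125, f₆=-234.
(3h/8)·[f₀ + 3f₁ + 3f₂ + 2f₃ + 3f₄ + 3f₅ + f₆] = 0.1875·(-1740) = -326.25.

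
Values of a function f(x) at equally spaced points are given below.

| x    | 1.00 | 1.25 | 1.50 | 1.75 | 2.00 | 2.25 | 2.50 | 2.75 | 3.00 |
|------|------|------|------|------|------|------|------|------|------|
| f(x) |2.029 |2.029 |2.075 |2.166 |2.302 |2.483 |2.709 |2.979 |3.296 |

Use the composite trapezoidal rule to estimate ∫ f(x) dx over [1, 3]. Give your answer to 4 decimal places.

4.8514

h = 0.25, n = 8.
(h/2)·[y₀ + 2y₁ + 2y₂ + 2y₃ + 2y₄ + 2y₅ + 2y₆ + 2y₇ + y₈] = 0.125·(38.811) = 4.8514.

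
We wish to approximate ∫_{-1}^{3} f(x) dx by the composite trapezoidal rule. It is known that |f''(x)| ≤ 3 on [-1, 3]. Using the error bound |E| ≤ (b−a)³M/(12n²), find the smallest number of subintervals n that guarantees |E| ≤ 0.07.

Need 192/(12n²) ≤ 0.07.
n² ≥ 192/(12·0.07) = 228.571 ⇒ n ≥ 15.1186, so the smallest n is 16.

16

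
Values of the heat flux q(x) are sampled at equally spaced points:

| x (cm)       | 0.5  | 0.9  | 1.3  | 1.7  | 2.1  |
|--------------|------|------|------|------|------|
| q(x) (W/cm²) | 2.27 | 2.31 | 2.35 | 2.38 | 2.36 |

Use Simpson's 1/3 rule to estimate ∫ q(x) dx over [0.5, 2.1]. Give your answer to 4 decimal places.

3.7453

h = 0.4, n = 4.
(h/3)·[y₀ + 4y₁ + 2y₂ + 4y₃ + y₄] = 0.133333·(28.09) = 3.7453.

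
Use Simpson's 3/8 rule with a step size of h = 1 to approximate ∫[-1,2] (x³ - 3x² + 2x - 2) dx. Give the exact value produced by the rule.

-8.25

h = (2 − (-1))/3 = 1.
Nodes x₀,…,x₃ = -1, 0, 1, 2.
f(x) = x³ - 3x² + 2x - 2: f₀=-8, f₁=-2, f₂=-2, f₃=-2.
(3h/8)·[f₀ + 3f₁ + 3f₂ + f₃] = 0.375·(-22) = -8.25.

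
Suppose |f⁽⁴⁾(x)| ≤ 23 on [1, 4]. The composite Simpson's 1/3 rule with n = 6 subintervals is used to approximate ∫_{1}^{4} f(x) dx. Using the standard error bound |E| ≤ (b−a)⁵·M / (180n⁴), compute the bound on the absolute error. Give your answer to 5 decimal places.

0.02396

|E| ≤ (3)⁵·23 / (180·6⁴) = 5589/233280 = 0.02396.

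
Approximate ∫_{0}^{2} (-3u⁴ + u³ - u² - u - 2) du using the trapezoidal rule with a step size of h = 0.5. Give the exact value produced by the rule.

h = (2 − 0)/4 = 0.5.
Nodes u₀,…,u₄ = 0, 0.5, 1, 1.5, 2.
f(u) = -3u⁴ + u³ - u² - u - 2: f₀=-2, f₁=-2.8125, f₂=-6, f₃=-17.5625, f₄=-48.
(h/2)·[f₀ + 2f₁ + 2f₂ + 2f₃ + f₄] = 0.25·(-102.75) = -25.6875.

-25.6875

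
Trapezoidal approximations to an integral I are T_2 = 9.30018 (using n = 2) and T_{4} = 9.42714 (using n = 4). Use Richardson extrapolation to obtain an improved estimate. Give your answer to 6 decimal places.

9.469460

R = (4·T_{4} − T_2) / 3 = (4·9.42714 − 9.30018)/3 = (28.40838)/3 = 9.469460.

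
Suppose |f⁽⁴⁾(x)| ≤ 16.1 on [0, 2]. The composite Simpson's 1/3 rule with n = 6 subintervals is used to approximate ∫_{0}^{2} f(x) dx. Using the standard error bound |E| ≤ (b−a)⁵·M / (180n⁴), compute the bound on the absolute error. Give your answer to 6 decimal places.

0.002209

|E| ≤ (2)⁵·16.1 / (180·6⁴) = 515.2/233280 = 0.002209.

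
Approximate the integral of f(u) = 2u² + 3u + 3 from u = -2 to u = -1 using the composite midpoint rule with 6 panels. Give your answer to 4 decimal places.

3.1620

h = (-1 − (-2))/6 = 0.166667.
Midpoints m₁,…,m₆ = -1.916667, -1.75, -1.583333, -1.416667, -1.25, -1.083333.
f(m₁)=4.597222, f(m₂)=3.875, f(m₃)=3.263889, f(m₄)=2.763889, f(m₅)=2.375, f(m₆)=2.097222.
h·[f(m₁) + f(m₂) + f(m₃) + f(m₄) + f(m₅) + f(m₆)] = 0.166667·(18.972222) = 3.1620.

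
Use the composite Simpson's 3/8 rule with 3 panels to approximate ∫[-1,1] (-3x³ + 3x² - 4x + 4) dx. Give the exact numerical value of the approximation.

h = (1 − (-1))/3 = 0.666667.
Nodes x₀,…,x₃ = -1, -0.333333, 0.333333, 1.
f(x) = -3x³ + 3x² - 4x + 4: f₀=14, f₁=5.777778, f₂=2.888889, f₃=0.
(3h/8)·[f₀ + 3f₁ + 3f₂ + f₃] = 0.25·(40) = 10.

10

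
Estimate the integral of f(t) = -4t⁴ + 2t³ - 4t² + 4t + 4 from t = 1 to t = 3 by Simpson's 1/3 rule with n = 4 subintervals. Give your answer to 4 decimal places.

-164.3333

h = (3 − 1)/4 = 0.5.
Nodes t₀,…,t₄ = 1, 1.5, 2, 2.5, 3.
f(t) = -4t⁴ + 2t³ - 4t² + 4t + 4: f₀=2, f₁=-12.5, f₂=-52, f₃=-136, f₄=-290.
(h/3)·[f₀ + 4f₁ + 2f₂ + 4f₃ + f₄] = 0.166667·(-986) = -164.3333.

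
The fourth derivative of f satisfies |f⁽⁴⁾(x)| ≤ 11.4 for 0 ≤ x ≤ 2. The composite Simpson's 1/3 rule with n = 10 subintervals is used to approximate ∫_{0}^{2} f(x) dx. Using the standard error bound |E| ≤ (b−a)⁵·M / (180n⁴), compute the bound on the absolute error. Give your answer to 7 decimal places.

|E| ≤ (2)⁵·11.4 / (180·10⁴) = 364.8/1800000 = 0.0002027.

0.0002027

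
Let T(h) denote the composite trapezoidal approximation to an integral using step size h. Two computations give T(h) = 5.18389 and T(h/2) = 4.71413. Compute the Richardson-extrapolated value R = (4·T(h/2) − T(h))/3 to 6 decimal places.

4.557543

R = (4·T(h/2) − T(h)) / 3 = (4·4.71413 − 5.18389)/3 = (13.67263)/3 = 4.557543.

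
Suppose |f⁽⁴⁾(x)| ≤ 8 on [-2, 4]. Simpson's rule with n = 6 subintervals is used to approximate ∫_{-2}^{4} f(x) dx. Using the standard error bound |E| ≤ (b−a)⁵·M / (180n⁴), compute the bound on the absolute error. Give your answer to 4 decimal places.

0.2667

|E| ≤ (6)⁵·8 / (180·6⁴) = 62208/233280 = 0.2667.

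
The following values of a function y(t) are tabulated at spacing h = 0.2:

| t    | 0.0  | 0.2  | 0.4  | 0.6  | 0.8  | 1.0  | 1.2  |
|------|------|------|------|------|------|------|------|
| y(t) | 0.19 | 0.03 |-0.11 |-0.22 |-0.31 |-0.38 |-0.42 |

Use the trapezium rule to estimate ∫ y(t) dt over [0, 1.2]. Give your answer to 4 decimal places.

h = 0.2, n = 6.
(h/2)·[y₀ + 2y₁ + 2y₂ + 2y₃ + 2y₄ + 2y₅ + y₆] = 0.1·(-2.21) = -0.2210.

-0.2210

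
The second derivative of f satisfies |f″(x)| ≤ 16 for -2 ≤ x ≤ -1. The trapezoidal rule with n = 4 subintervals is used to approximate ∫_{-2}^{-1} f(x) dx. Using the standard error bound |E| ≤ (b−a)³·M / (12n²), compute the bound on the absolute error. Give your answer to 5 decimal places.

|E| ≤ (1)³·16 / (12·4²) = 16/192 = 0.08333.

0.08333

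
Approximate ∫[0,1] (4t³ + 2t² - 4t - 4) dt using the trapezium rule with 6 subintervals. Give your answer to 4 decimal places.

h = (1 − 0)/6 = 0.166667.
Nodes t₀,…,t₆ = 0, 0.166667, 0.333333, 0.5, 0.666667, 0.833333, 1.
f(t) = 4t³ + 2t² - 4t - 4: f₀=-4, f₁=-4.592593, f₂=-4.962963, f₃=-5, f₄=-4.592593, f₅=-3.629630, f₆=-2.
(h/2)·[f₀ + 2f₁ + 2f₂ + 2f₃ + 2f₄ + 2f₅ + f₆] = 0.083333·(-51.555556) = -4.2963.

-4.2963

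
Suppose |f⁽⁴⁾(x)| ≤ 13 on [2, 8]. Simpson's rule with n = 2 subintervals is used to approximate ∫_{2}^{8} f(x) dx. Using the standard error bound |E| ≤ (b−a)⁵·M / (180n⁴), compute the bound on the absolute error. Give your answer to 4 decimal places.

35.1000

|E| ≤ (6)⁵·13 / (180·2⁴) = 101088/2880 = 35.1000.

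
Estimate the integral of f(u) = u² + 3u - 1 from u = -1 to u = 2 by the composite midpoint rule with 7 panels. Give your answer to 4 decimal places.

4.4541

h = (2 − (-1))/7 = 0.428571.
Midpoints m₁,…,m₇ = -0.785714, -0.357143, 0.071429, 0.5, 0.928571, 1.357143, 1.785714.
f(m₁)=-2.739796, f(m₂)=-1.943878, f(m₃)=-0.780612, f(m₄)=0.75, f(m₅)=2.647959, f(m₆)=4.913265, f(m₇)=7.545918.
h·[f(m₁) + f(m₂) + f(m₃) + f(m₄) + f(m₅) + f(m₆) + f(m₇)] = 0.428571·(10.392857) = 4.4541.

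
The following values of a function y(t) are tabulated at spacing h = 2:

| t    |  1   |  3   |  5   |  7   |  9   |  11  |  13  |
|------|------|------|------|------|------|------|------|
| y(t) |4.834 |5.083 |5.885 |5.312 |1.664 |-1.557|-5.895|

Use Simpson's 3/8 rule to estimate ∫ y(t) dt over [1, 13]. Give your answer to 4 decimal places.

h = 2, n = 6.
(3h/8)·[y₀ + 3y₁ + 3y₂ + 2y₃ + 3y₄ + 3y₅ + y₆] = 0.75·(42.788) = 32.0910.

32.0910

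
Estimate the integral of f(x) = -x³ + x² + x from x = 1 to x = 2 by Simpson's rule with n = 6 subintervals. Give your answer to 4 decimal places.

0.0833

h = (2 − 1)/6 = 0.166667.
Nodes x₀,…,x₆ = 1, 1.166667, 1.333333, 1.5, 1.666667, 1.833333, 2.
f(x) = -x³ + x² + x: f₀=1, f₁=0.939815, f₂=0.740741, f₃=0.375, f₄=-0.185185, f₅=-0.967593, f₆=-2.
(h/3)·[f₀ + 4f₁ + 2f₂ + 4f₃ + 2f₄ + 4f₅ + f₆] = 0.055556·(1.5) = 0.0833.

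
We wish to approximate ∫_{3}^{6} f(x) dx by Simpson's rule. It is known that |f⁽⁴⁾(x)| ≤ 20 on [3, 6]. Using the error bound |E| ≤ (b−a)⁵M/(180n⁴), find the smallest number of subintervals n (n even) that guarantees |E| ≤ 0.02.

8

Need 4860/(180n⁴) ≤ 0.02.
n⁴ ≥ 4860/(180·0.02) = 1350 ⇒ n ≥ 6.0615, so the smallest even n is 8. (n must be even for Simpson's rule.)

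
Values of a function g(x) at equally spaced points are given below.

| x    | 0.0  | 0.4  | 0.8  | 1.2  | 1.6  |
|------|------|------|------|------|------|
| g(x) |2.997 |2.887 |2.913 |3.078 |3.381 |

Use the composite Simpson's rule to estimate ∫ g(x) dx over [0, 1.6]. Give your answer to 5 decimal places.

4.80853

h = 0.4, n = 4.
(h/3)·[y₀ + 4y₁ + 2y₂ + 4y₃ + y₄] = 0.133333·(36.064) = 4.80853.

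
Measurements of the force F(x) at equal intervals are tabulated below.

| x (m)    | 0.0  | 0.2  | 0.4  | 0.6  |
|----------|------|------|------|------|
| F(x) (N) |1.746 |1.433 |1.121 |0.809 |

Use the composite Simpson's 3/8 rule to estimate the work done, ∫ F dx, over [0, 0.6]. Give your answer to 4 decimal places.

0.7663

h = 0.2, n = 3.
(3h/8)·[y₀ + 3y₁ + 3y₂ + y₃] = 0.075·(10.217) = 0.7663.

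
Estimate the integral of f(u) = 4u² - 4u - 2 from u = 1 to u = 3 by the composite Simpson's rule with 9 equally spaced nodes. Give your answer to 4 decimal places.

14.6667

h = (3 − 1)/8 = 0.25.
Nodes u₀,…,u₈ = 1, 1.25, 1.5, 1.75, 2, 2.25, 2.5, 2.75, 3.
f(u) = 4u² - 4u - 2: f₀=-2, f₁=-0.75, f₂=1, f₃=3.25, f₄=6, f₅=9.25, f₆=13, f₇=17.25, f₈=22.
(h/3)·[f₀ + 4f₁ + 2f₂ + 4f₃ + 2f₄ + 4f₅ + 2f₆ + 4f₇ + f₈] = 0.083333·(176) = 14.6667.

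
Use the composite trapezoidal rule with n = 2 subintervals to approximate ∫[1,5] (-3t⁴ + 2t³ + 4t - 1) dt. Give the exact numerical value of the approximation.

h = (5 − 1)/2 = 2.
Nodes t₀,…,t₂ = 1, 3, 5.
f(t) = -3t⁴ + 2t³ + 4t - 1: f₀=2, f₁=-178, f₂=-1606.
(h/2)·[f₀ + 2f₁ + f₂] = 1·(-1960) = -1960.

-1960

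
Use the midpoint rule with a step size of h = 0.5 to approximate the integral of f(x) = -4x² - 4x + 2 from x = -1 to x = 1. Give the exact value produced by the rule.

1.5

h = (1 − (-1))/4 = 0.5.
Midpoints m₁,…,m₄ = -0.75, -0.25, 0.25, 0.75.
f(m₁)=2.75, f(m₂)=2.75, f(m₃)=0.75, f(m₄)=-3.25.
h·[f(m₁) + f(m₂) + f(m₃) + f(m₄)] = 0.5·(3) = 1.5.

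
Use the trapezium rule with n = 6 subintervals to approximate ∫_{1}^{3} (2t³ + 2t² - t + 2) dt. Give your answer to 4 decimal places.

57.8519

h = (3 − 1)/6 = 0.333333.
Nodes t₀,…,t₆ = 1, 1.333333, 1.666667, 2, 2.333333, 2.666667, 3.
f(t) = 2t³ + 2t² - t + 2: f₀=5, f₁=8.962963, f₂=15.148148, f₃=24, f₄=35.962963, f₅=51.481481, f₆=71.
(h/2)·[f₀ + 2f₁ + 2f₂ + 2f₃ + 2f₄ + 2f₅ + f₆] = 0.166667·(347.111111) = 57.8519.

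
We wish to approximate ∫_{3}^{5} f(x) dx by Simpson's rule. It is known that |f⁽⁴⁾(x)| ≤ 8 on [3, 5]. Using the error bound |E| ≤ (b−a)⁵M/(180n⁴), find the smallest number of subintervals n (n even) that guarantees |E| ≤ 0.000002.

Need 256/(180n⁴) ≤ 0.000002.
n⁴ ≥ 256/(180·0.000002) = 711111 ⇒ n ≥ 29.0392, so the smallest even n is 30. (n must be even for Simpson's rule.)

30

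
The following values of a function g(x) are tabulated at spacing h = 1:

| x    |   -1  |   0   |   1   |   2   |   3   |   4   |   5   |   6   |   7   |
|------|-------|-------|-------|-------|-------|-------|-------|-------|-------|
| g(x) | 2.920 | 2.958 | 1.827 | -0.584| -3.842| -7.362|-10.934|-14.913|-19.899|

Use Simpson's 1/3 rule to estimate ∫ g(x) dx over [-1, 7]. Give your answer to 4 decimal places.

-40.8270

h = 1, n = 8.
(h/3)·[y₀ + 4y₁ + 2y₂ + 4y₃ + 2y₄ + 4y₅ + 2y₆ + 4y₇ + y₈] = 0.333333·(-122.481) = -40.8270.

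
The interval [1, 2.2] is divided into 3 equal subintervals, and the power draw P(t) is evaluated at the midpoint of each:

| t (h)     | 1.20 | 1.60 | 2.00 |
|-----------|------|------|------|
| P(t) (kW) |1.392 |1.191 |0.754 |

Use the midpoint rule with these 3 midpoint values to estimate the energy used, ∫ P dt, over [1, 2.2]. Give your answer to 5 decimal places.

1.33480

h = 0.4, n = 3.
h·[y(m₁) + y(m₂) + y(m₃)] = 0.4·(3.337) = 1.33480.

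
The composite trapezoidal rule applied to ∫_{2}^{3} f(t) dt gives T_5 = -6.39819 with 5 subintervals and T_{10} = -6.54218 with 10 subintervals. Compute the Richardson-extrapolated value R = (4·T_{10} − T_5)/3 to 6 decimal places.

R = (4·T_{10} − T_5) / 3 = (4·(-6.54218) − (-6.39819))/3 = (-19.77053)/3 = -6.590177.

-6.590177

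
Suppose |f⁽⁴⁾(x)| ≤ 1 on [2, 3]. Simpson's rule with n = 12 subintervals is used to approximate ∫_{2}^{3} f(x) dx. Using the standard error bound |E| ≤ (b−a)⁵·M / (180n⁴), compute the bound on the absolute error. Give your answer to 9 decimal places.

|E| ≤ (1)⁵·1 / (180·12⁴) = 1/3732480 = 0.000000268.

0.000000268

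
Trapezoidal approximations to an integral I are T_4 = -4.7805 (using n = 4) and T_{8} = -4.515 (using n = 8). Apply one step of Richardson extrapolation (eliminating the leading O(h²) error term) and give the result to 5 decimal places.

R = (4·T_{8} − T_4) / 3 = (4·(-4.515) − (-4.7805))/3 = (-13.2795)/3 = -4.42650.

-4.42650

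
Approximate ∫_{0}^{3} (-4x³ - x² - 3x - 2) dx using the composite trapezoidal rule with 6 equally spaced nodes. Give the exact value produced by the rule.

-112.92

h = (3 − 0)/5 = 0.6.
Nodes x₀,…,x₅ = 0, 0.6, 1.2, 1.8, 2.4, 3.
f(x) = -4x³ - x² - 3x - 2: f₀=-2, f₁=-5.024, f₂=-13.952, f₃=-33.968, f₄=-70.256, f₅=-128.
(h/2)·[f₀ + 2f₁ + 2f₂ + 2f₃ + 2f₄ + f₅] = 0.3·(-376.4) = -112.92.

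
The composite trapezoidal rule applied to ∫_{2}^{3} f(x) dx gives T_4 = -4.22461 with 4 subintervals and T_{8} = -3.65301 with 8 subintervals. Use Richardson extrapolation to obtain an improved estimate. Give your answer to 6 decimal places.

R = (4·T_{8} − T_4) / 3 = (4·(-3.65301) − (-4.22461))/3 = (-10.38743)/3 = -3.462477.

-3.462477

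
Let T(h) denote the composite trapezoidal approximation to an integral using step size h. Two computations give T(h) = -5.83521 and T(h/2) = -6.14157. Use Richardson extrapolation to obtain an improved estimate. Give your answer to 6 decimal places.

R = (4·T(h/2) − T(h)) / 3 = (4·(-6.14157) − (-5.83521))/3 = (-18.73107)/3 = -6.243690.

-6.243690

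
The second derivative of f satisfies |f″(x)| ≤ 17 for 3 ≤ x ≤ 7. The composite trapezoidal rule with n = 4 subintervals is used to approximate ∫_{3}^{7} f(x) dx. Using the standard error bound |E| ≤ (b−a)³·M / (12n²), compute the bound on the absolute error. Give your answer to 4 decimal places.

|E| ≤ (4)³·17 / (12·4²) = 1088/192 = 5.6667.

5.6667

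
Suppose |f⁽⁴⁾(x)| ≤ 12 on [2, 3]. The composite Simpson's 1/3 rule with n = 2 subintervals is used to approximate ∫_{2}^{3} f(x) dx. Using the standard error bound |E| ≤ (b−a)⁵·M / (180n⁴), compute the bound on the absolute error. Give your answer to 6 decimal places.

0.004167

|E| ≤ (1)⁵·12 / (180·2⁴) = 12/2880 = 0.004167.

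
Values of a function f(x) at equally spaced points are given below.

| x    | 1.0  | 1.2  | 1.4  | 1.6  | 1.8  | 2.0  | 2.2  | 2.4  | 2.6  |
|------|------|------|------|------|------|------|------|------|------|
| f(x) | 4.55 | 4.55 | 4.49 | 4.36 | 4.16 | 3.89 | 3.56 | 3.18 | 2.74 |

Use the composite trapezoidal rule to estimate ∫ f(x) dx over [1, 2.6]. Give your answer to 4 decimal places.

h = 0.2, n = 8.
(h/2)·[y₀ + 2y₁ + 2y₂ + 2y₃ + 2y₄ + 2y₅ + 2y₆ + 2y₇ + y₈] = 0.1·(63.67) = 6.3670.

6.3670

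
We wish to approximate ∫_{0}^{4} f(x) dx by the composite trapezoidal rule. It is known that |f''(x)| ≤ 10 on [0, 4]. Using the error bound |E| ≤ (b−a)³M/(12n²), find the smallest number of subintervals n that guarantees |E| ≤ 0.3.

14

Need 640/(12n²) ≤ 0.3.
n² ≥ 640/(12·0.3) = 177.778 ⇒ n ≥ 13.3333, so the smallest n is 14.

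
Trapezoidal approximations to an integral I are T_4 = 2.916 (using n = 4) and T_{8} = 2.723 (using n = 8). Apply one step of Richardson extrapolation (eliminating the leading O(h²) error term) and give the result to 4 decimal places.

2.6587

R = (4·T_{8} − T_4) / 3 = (4·2.723 − 2.916)/3 = (7.976)/3 = 2.6587.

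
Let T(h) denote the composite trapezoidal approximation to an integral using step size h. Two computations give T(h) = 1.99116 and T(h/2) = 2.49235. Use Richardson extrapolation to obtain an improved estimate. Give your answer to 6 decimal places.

R = (4·T(h/2) − T(h)) / 3 = (4·2.49235 − 1.99116)/3 = (7.97824)/3 = 2.659413.

2.659413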